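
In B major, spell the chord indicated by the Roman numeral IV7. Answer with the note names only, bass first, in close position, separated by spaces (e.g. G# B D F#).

E G# B D#

The numeral's case and figure indicate a major seventh chord. In B major its root, the subdominant, is E.
That chord is spelled E-G#-B-D#.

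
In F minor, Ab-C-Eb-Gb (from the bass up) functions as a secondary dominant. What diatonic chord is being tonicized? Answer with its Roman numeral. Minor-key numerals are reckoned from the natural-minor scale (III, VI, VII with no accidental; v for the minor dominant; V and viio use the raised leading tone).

VI

The chord is a dominant seventh chord on Ab.
A dominant resolves down a perfect fifth: Ab → Db. In F minor, Db is scale degree 6, i.e. VI.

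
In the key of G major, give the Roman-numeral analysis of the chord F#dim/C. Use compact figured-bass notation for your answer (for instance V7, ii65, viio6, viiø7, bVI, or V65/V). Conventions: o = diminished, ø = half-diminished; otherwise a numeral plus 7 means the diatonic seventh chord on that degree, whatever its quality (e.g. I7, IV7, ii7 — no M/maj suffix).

The pitches F#-A-C form a diminished triad rooted on F#.
F# is scale degree 7 in G major, and a diminished triad on that degree is written viio.
With C in the bass the chord is in second inversion, so the figured bass is 64.

viio64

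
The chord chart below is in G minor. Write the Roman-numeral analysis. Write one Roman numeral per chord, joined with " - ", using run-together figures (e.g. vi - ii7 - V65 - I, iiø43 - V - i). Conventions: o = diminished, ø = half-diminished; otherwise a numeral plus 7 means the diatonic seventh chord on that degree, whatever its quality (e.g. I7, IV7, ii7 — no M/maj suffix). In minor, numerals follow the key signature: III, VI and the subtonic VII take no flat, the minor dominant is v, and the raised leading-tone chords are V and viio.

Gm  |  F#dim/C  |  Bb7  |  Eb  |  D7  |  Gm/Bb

i - viio64 - V7/VI - VI - V7 - i6

Gm: root G is the tonic; minor triad there is i.
F#dim/C has root F#, degree 7 in G minor, so viio64.
Bb7: chromatic; Bb is V of VI, so V7/VI.
Eb: root Eb is the submediant; major triad there is VI.
D7: root D is the dominant; dominant seventh chord there is V7.
Gm/Bb: minor triad on G = scale degree 1 → i6.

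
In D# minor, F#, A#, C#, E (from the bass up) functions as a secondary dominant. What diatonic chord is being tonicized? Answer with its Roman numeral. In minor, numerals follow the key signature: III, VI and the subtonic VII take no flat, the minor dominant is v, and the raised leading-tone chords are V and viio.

The chord is a dominant seventh chord on F#.
A dominant resolves down a perfect fifth: F# → B. In D# minor, B is scale degree 6, i.e. VI.

VI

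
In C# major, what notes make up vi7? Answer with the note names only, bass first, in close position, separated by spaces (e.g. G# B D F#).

In C# major, scale degree 6 is A#, and the diatonic chord built there is a minor seventh chord.
That chord is spelled A#-C#-E#-G#.

A# C# E# G#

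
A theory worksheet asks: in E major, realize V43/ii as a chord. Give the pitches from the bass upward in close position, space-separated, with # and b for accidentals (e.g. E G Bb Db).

G# B C# E#

The slash means an applied dominant: we want the dominant of ii. In E major, ii is F# minor, and its dominant is built on C#.
Building a dominant seventh chord on C# gives C#-E#-G#-B.
With the 43 figure the chord is in second inversion; from the bass G# upward in close position it reads G#-B-C#-E#.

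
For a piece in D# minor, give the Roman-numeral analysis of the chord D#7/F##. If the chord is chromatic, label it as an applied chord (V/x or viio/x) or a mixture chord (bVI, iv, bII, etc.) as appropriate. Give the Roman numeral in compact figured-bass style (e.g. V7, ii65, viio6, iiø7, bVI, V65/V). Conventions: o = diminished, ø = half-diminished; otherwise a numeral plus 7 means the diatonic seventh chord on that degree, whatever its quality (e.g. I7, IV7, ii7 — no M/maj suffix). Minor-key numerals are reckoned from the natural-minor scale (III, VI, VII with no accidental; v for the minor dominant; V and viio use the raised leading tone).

V65/iv

Stacked in thirds the chord is D#-F##-A#-C#: a dominant seventh chord on D#.
D# is not a diatonic chord root with this quality in D# minor, but it lies a perfect fifth above G# (iv), so the chord functions as an applied dominant of iv.
With F## in the bass the chord is in first inversion, so the figured bass is 65.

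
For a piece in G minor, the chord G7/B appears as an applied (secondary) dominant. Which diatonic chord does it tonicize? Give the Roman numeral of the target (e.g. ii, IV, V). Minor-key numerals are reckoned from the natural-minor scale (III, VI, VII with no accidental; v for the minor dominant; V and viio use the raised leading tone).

The chord is a dominant seventh chord on G.
A dominant resolves down a perfect fifth: G → C. In G minor, C is scale degree 4, i.e. iv.

iv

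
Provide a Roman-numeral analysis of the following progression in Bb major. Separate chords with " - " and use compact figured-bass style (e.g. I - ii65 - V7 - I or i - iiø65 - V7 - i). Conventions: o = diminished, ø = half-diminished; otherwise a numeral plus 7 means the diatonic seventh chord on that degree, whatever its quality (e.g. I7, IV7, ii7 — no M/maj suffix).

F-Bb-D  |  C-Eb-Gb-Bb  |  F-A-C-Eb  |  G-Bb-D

I64 - iiø7 - V7 - vi

F-Bb-D: root Bb is the tonic; major triad there is I64.
C-Eb-Gb-Bb is non-diatonic — iiø7, a mixture chord from Bb minor.
F-A-C-Eb has root F, degree 5 in Bb major, so V7.
G-Bb-D: minor triad on G = scale degree 6 → vi.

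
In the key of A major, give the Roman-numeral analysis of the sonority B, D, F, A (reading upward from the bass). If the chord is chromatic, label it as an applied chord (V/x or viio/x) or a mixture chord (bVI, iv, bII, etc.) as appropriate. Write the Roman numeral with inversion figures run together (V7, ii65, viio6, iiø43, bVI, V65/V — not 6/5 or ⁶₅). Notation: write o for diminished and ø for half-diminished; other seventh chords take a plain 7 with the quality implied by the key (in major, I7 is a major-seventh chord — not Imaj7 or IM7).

iiø7

Stacked in thirds the chord is B-D-F-A: a half-diminished seventh chord on B.
B is the second degree of A major. This is the half-diminished supertonic seventh, borrowed from the parallel minor.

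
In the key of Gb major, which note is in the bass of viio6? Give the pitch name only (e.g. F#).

Ab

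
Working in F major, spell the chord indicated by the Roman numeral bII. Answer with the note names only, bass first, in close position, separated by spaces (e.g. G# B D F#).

Gb Bb Db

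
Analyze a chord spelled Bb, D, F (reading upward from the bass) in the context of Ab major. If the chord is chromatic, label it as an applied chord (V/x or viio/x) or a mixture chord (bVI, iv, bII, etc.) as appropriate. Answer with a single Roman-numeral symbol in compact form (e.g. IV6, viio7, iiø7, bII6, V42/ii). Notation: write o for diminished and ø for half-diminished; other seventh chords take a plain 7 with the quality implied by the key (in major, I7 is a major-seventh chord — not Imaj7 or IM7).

V/V

Stacked in thirds the chord is Bb-D-F: a major triad on Bb.
Bb is not a diatonic chord root with this quality in Ab major, but it lies a perfect fifth above Eb (V), so the chord functions as an applied dominant of V.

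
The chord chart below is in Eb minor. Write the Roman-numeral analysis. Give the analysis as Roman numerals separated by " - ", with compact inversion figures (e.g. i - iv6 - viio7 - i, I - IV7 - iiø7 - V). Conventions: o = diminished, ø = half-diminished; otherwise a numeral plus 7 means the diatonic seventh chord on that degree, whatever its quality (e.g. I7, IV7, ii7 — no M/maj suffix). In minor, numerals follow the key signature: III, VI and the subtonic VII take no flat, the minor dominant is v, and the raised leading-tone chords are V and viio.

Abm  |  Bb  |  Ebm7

iv - V - i7

Abm: minor triad on Ab = scale degree 4 → iv.
Bb has root Bb, degree 5 in Eb minor, so V.
Ebm7: root Eb is the tonic; minor seventh chord there is i7.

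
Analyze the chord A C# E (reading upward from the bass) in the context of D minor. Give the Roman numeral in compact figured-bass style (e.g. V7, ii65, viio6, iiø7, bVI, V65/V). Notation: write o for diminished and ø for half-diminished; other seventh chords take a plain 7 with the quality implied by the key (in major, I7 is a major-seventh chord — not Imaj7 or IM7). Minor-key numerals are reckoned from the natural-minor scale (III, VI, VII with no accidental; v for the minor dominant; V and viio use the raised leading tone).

The pitches A-C#-E form a major triad rooted on A.
In D minor, A is the dominant; the diatonic major triad there is V.

V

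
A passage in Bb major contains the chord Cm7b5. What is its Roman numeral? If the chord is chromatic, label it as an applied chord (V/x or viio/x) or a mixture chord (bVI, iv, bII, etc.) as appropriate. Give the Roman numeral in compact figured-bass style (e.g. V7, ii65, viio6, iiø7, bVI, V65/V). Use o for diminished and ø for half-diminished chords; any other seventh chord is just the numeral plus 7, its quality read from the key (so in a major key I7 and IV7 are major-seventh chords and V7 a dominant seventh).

Stacked in thirds the chord is C-Eb-Gb-Bb: a half-diminished seventh chord on C.
C is the second degree of Bb major. This is the half-diminished supertonic seventh, borrowed from the parallel minor.

iiø7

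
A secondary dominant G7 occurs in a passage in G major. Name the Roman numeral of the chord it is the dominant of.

IV

The chord is a dominant seventh chord on G.
A dominant resolves down a perfect fifth: G → C. In G major, C is scale degree 4, i.e. IV.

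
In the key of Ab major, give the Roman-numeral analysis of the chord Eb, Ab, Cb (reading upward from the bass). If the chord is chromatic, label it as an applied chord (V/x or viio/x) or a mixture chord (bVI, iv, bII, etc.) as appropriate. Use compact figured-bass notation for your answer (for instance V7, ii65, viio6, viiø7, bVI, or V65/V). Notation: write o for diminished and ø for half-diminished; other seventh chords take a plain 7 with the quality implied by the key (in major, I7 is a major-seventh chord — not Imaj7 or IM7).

i64

Stacked in thirds the chord is Ab-Cb-Eb: a minor triad on Ab.
Ab is the first degree of Ab major. This is the minor tonic, borrowed from the parallel minor.
With Eb in the bass the chord is in second inversion, so the figured bass is 64.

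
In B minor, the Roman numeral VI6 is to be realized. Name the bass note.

B

VI in B minor has root G; the chord is G-B-D.
The figure 6 means first inversion — the third is in the bass.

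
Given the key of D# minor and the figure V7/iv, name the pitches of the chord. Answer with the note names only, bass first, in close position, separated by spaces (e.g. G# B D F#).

V7/iv is a secondary dominant — the dominant seventh of iv. iv in D# minor is G#, so the applied chord's root is D#, a perfect fifth above.
Building a dominant seventh chord on D# gives D#-F##-A#-C#.

D# F## A# C#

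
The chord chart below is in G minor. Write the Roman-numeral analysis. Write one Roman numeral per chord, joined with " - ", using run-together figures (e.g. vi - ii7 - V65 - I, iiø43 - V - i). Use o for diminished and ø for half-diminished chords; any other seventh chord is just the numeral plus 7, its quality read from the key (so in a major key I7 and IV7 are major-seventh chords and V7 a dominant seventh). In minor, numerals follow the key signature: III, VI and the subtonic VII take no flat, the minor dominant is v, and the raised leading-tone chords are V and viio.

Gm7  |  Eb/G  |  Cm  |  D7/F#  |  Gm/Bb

i7 - VI6 - iv - V65 - i6

Gm7: root G is the tonic; minor seventh chord there is i7.
Eb/G has root Eb, degree 6 in G minor, so VI6.
Cm: root C is the subdominant; minor triad there is iv.
D7/F#: dominant seventh chord on D = scale degree 5 → V65.
Gm/Bb has root G, degree 1 in G minor, so i6.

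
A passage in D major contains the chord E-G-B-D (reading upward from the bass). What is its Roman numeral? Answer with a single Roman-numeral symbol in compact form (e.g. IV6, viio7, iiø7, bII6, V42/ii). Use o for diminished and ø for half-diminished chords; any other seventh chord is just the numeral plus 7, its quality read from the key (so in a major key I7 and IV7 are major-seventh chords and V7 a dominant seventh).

The pitches E-G-B-D form a minor seventh chord rooted on E.
In D major, E is the supertonic; the diatonic minor seventh chord there is ii7.

ii7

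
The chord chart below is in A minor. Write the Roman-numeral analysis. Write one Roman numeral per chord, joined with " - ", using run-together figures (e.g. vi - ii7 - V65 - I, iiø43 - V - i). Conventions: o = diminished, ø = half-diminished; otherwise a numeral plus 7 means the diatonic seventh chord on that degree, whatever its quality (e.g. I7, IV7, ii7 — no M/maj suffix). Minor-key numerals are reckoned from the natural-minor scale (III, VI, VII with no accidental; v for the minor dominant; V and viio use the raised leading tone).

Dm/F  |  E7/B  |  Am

Dm/F: root D is the subdominant; minor triad there is iv6.
E7/B: dominant seventh chord on E = scale degree 5 → V43.
Am has root A, degree 1 in A minor, so i.

iv6 - V43 - i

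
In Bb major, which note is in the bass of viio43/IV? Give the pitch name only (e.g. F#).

The applied chord viio43/IV is rooted on D: D-F-Ab-Cb.
The figure 43 means second inversion — the fifth is in the bass.

Ab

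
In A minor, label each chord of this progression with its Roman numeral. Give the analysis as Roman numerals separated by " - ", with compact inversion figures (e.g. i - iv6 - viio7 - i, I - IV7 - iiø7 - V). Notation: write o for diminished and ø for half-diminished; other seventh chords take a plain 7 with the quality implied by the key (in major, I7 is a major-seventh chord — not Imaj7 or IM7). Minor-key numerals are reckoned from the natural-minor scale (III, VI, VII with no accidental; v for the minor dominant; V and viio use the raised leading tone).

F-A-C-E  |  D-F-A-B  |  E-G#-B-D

F-A-C-E has root F, degree 6 in A minor, so VI7.
D-F-A-B: half-diminished seventh chord on B = scale degree 2 → iiø65.
E-G#-B-D: dominant seventh chord on E = scale degree 5 → V7.

VI7 - iiø65 - V7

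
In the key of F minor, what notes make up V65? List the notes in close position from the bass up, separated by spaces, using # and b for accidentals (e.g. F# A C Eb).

E G Bb C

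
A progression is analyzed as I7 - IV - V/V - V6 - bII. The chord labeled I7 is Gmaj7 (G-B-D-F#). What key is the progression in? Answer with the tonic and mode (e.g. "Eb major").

The anchor chord is a major seventh chord on G, labeled I7.
If G is scale degree 1 and the mode makes that degree carry a major seventh chord, the tonic is G and the mode is major.

G major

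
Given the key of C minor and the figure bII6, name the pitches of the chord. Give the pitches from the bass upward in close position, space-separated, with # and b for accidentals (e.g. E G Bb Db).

F Ab Db

Scale degree 2 in C minor is D; lowering it a half step gives Db. bII6 is the Neapolitan sixth — a major triad on the lowered second degree, here in its customary first inversion.
So the chord is Db-F-Ab.
The figured bass 6 indicates first inversion, placing the third (F) in the bass: F-Ab-Db.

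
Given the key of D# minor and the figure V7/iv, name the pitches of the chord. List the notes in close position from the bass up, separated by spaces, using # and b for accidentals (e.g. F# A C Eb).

D# F## A# C#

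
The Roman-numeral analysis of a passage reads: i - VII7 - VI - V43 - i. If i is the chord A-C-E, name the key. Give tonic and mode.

A minor

The anchor chord is a minor triad on A, labeled i.
If A is scale degree 1 and the mode makes that degree carry a minor triad, the tonic is A and the mode is minor.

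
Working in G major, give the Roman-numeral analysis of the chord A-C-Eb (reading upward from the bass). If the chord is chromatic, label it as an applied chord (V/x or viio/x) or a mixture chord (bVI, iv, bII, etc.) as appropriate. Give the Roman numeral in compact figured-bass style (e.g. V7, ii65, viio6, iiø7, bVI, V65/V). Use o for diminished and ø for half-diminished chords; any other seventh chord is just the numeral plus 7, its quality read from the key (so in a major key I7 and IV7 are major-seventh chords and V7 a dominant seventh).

iio

The pitches A-C-Eb form a diminished triad rooted on A.
A is the second degree of G major. This is the diminished supertonic triad, borrowed from the parallel minor.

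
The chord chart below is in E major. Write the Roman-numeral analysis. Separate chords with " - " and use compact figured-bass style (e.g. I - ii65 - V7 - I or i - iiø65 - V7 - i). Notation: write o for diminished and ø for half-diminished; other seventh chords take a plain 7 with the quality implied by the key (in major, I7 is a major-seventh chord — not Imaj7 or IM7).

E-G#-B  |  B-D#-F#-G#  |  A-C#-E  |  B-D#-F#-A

I - iii65 - IV - V7

E-G#-B: major triad on E = scale degree 1 → I.
B-D#-F#-G# has root G#, degree 3 in E major, so iii65.
A-C#-E: major triad on A = scale degree 4 → IV.
B-D#-F#-A has root B, degree 5 in E major, so V7.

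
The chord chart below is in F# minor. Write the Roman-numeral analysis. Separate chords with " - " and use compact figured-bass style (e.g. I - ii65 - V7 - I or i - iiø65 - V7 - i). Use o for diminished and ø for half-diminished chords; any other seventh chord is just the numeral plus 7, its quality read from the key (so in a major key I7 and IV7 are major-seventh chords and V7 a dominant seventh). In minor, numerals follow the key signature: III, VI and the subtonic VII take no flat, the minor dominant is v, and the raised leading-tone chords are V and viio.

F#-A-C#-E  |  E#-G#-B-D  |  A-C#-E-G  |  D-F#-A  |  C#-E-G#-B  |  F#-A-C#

i7 - viio7 - V7/VI - VI - v7 - i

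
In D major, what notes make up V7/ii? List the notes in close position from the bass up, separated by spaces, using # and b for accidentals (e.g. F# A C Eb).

B D# F# A

V7/ii is a secondary dominant — the dominant seventh of ii. ii in D major is E, so the applied chord's root is B, a perfect fifth above.
Building a dominant seventh chord on B gives B-D#-F#-A.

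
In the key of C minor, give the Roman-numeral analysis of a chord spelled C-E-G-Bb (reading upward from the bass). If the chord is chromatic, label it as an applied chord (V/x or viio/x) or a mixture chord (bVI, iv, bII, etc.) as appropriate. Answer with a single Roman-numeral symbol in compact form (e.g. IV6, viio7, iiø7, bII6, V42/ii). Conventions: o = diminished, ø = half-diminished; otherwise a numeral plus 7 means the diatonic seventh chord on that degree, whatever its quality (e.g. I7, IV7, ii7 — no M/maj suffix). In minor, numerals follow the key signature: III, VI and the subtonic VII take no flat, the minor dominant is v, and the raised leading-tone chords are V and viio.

V7/iv

Stacked in thirds the chord is C-E-G-Bb: a dominant seventh chord on C.
C is not a diatonic chord root with this quality in C minor, but it lies a perfect fifth above F (iv), so the chord functions as an applied dominant of iv.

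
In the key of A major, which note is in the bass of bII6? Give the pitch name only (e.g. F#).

bII in A major has root Bb; the chord is Bb-D-F.
The figure 6 means first inversion — the third is in the bass.

D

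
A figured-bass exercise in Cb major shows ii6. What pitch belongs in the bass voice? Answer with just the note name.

Fb

ii in Cb major has root Db; the chord is Db-Fb-Ab.
The figure 6 means first inversion — the third is in the bass.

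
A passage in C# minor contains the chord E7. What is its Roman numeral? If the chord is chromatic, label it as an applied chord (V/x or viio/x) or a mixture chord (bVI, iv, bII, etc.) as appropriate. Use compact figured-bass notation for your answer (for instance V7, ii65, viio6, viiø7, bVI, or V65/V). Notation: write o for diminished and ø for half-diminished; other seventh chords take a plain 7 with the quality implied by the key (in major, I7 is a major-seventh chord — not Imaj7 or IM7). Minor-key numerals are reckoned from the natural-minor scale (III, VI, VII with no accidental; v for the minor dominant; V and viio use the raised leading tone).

V7/VI

The pitches E-G#-B-D form a dominant seventh chord rooted on E.
E is not a diatonic chord root with this quality in C# minor, but it lies a perfect fifth above A (VI), so the chord functions as an applied dominant of VI.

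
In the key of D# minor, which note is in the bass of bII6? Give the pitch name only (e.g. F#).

bII in D# minor has root E; the chord is E-G#-B.
The figure 6 means first inversion — the third is in the bass.

G#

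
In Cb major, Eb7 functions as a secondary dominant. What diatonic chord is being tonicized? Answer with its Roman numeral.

vi

The chord is a dominant seventh chord on Eb.
A dominant resolves down a perfect fifth: Eb → Ab. In Cb major, Ab is scale degree 6, i.e. vi.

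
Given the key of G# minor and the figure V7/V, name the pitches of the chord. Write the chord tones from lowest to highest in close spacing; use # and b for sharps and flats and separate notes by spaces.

V7/V is a secondary dominant — the dominant seventh of V. V in G# minor is D#, so the applied chord's root is A#, a perfect fifth above.
Building a dominant seventh chord on A# gives A#-C##-E#-G#.

A# C## E# G#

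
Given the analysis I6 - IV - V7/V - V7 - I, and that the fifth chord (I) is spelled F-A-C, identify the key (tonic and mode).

The anchor chord is a major triad on F, labeled I.
If F is scale degree 1 and the mode makes that degree carry a major triad, the tonic is F and the mode is major.

F major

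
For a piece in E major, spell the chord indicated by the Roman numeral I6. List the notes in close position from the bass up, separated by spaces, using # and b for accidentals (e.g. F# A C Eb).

The numeral's case and figure indicate a major triad. In E major its root, the first degree, is E.
That chord is spelled E-G#-B.
The figured bass 6 indicates first inversion, placing the third (G#) in the bass: G#-B-E.

G# B E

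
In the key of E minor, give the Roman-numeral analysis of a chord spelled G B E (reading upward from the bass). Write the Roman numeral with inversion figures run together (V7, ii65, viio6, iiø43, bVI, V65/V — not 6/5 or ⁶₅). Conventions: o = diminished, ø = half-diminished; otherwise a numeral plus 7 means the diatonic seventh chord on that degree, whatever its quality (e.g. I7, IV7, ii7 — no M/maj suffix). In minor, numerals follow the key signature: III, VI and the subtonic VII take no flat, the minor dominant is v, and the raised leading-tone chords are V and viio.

i6

The pitches E-G-B form a minor triad rooted on E.
In E minor, E is the tonic; the diatonic minor triad there is i.
With G in the bass the chord is in first inversion, so the figured bass is 6.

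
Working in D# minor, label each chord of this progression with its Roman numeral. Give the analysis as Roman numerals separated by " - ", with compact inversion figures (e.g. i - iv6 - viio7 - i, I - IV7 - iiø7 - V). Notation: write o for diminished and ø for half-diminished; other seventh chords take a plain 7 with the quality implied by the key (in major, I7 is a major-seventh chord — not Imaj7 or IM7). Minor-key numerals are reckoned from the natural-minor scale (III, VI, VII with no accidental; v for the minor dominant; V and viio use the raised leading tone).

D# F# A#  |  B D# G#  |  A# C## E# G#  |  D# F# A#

i - iv6 - V7 - i

D#-F#-A#: root D# is the tonic; minor triad there is i.
B-D#-G# has root G#, degree 4 in D# minor, so iv6.
A#-C##-E#-G# has root A#, degree 5 in D# minor, so V7.
D#-F#-A# has root D#, degree 1 in D# minor, so i.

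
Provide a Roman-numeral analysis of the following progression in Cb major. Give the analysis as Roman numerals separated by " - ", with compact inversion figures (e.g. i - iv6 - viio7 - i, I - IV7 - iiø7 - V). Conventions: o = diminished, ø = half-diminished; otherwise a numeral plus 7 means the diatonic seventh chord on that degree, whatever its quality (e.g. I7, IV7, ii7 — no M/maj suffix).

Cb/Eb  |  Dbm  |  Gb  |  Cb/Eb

I6 - ii - V - I6

Cb/Eb: major triad on Cb = scale degree 1 → I6.
Dbm: root Db is the supertonic; minor triad there is ii.
Gb: major triad on Gb = scale degree 5 → V.
Cb/Eb has root Cb, degree 1 in Cb major, so I6.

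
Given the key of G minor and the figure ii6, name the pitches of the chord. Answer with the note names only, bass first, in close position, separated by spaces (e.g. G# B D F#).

Scale degree 2 in G minor is A; here the chord built on it is altered to a minor triad. ii6 is the minor supertonic, borrowed from the parallel major (the Dorian ii).
So the chord is A-C-E.
The figured bass 6 indicates first inversion, placing the third (C) in the bass: C-E-A.

C E A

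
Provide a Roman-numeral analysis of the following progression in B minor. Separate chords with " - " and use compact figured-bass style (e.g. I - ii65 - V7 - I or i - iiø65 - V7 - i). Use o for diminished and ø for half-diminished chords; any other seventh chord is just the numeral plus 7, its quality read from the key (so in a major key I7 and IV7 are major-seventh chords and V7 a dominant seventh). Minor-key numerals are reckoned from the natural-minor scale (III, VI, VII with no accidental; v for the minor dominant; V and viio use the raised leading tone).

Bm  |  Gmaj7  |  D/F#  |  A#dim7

i - VI7 - III6 - viio7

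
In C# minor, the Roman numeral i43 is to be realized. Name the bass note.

i in C# minor has root C#; the chord is C#-E-G#-B.
The figure 43 means second inversion — the fifth is in the bass.

G#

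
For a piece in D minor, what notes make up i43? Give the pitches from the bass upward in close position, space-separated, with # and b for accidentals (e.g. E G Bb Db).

The numeral's case and figure indicate a minor seventh chord. In D minor its root, scale degree 1, is D.
Stacking thirds from D gives D-F-A-C.
The figured bass 43 indicates second inversion, placing the fifth (A) in the bass: A-C-D-F.

A C D F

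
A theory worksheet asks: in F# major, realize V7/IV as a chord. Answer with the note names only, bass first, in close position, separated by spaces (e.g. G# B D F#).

V7/IV is a secondary dominant — the dominant seventh of IV. IV in F# major is B, so the applied chord's root is F#, a perfect fifth above.
Building a dominant seventh chord on F# gives F#-A#-C#-E.

F# A# C# E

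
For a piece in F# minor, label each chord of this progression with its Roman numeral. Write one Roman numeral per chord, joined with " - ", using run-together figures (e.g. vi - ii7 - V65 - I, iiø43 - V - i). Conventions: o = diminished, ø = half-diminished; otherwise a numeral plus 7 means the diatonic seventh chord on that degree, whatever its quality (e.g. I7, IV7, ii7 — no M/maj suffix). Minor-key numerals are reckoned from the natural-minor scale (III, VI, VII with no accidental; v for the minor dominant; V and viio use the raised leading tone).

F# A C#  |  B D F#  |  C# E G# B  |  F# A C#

i - iv - v7 - i

F#-A-C#: minor triad on F# = scale degree 1 → i.
B-D-F#: root B is the subdominant; minor triad there is iv.
C#-E-G#-B: minor seventh chord on C# = scale degree 5 → v7.
F#-A-C#: root F# is the tonic; minor triad there is i.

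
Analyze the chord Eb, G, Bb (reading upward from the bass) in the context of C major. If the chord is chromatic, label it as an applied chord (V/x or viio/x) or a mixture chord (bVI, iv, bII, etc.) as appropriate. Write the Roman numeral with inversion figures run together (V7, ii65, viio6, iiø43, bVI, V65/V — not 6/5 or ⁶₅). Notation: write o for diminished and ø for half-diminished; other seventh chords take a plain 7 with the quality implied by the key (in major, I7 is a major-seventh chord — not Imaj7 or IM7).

Stacked in thirds the chord is Eb-G-Bb: a major triad on Eb.
Eb is the lowered third degree of C major (diatonic 3 would be E). This is a major triad on the lowered third degree, borrowed from the parallel minor.

bIII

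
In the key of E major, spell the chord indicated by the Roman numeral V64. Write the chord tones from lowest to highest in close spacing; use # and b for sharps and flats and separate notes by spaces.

F# B D#

The numeral's case and figure indicate a major triad. In E major its root, the dominant, is B.
That chord is spelled B-D#-F#.
With the 64 figure the chord is in second inversion; from the bass F# upward in close position it reads F#-B-D#.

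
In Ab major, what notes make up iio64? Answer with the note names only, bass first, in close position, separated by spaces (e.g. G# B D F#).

iio64 is the diminished supertonic triad, borrowed from the parallel minor. In Ab major that root is Bb.
So the chord is Bb-Db-Fb.
The figured bass 64 indicates second inversion, placing the fifth (Fb) in the bass: Fb-Bb-Db.

Fb Bb Db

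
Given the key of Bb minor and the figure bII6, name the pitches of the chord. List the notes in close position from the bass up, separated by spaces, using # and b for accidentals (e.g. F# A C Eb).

Scale degree 2 in Bb minor is C; lowering it a half step gives Cb. bII6 is the Neapolitan sixth — a major triad on the lowered second degree, here in its customary first inversion.
So the chord is Cb-Eb-Gb.
The figured bass 6 indicates first inversion, placing the third (Eb) in the bass: Eb-Gb-Cb.

Eb Gb Cb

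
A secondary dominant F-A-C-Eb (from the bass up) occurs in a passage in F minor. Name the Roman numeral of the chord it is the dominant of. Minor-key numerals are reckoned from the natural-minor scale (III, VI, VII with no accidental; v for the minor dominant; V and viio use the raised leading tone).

iv

The chord is a dominant seventh chord on F.
A dominant resolves down a perfect fifth: F → Bb. In F minor, Bb is scale degree 4, i.e. iv.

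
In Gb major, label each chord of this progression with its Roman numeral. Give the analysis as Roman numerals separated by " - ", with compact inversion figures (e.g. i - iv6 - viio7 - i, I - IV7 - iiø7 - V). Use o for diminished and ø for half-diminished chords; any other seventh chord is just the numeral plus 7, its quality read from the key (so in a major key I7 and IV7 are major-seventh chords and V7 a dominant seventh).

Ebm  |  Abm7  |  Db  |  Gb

Ebm: root Eb is the submediant; minor triad there is vi.
Abm7 has root Ab, degree 2 in Gb major, so ii7.
Db: major triad on Db = scale degree 5 → V.
Gb: major triad on Gb = scale degree 1 → I.

vi - ii7 - V - I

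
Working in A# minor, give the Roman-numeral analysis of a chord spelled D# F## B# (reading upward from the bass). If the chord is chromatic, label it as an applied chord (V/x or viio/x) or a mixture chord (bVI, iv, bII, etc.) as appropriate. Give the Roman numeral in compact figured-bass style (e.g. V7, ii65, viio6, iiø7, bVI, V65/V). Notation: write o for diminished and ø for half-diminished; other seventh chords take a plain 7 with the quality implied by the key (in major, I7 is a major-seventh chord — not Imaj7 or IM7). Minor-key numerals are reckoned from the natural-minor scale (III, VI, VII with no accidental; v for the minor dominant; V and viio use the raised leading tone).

ii6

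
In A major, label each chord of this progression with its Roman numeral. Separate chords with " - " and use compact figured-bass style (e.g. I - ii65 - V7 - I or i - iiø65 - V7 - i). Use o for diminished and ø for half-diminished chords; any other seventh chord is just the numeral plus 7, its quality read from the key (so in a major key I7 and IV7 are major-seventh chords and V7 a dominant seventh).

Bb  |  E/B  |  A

bII - V64 - I

Bb is non-diatonic — a major triad on the lowered supertonic (Bb): the Neapolitan chord, bII.
E/B: major triad on E = scale degree 5 → V64.
A: root A is the tonic; major triad there is I.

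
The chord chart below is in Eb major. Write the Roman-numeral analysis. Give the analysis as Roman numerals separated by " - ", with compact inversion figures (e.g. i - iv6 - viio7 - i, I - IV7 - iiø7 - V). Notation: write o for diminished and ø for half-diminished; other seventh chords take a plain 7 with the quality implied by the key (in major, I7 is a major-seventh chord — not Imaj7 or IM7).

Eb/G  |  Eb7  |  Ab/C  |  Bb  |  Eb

I6 - V7/IV - IV6 - V - I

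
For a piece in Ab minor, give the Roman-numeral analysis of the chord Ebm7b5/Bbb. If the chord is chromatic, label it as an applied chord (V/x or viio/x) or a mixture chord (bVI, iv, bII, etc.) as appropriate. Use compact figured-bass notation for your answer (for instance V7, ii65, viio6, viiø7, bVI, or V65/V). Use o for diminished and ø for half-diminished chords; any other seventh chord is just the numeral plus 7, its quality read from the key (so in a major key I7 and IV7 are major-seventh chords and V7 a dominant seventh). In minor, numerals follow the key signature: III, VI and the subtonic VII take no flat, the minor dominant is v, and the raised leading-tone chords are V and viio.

viiø43/VI

Stacked in thirds the chord is Eb-Gb-Bbb-Db: a half-diminished seventh chord on Eb.
Eb sits a half step below Fb (VI in Ab minor); a diminished chord there is the applied leading-tone chord of VI.
With Bbb in the bass the chord is in second inversion, so the figured bass is 43.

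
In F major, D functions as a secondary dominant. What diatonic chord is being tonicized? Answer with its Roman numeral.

ii

The chord is a major triad on D.
A dominant resolves down a perfect fifth: D → G. In F major, G is scale degree 2, i.e. ii.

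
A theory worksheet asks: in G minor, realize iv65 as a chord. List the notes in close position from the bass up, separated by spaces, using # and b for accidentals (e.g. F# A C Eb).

The numeral's case and figure indicate a minor seventh chord. In G minor its root, the fourth degree, is C.
Stacking thirds from C gives C-Eb-G-Bb.
With the 65 figure the chord is in first inversion; from the bass Eb upward in close position it reads Eb-G-Bb-C.

Eb G Bb C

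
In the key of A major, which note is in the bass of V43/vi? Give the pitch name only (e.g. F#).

The applied chord V43/vi is rooted on C#: C#-E#-G#-B.
The figure 43 means second inversion — the fifth is in the bass.

G#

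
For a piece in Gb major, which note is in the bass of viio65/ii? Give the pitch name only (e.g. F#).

Bb

The applied chord viio65/ii is rooted on G: G-Bb-Db-Fb.
The figure 65 means first inversion — the third is in the bass.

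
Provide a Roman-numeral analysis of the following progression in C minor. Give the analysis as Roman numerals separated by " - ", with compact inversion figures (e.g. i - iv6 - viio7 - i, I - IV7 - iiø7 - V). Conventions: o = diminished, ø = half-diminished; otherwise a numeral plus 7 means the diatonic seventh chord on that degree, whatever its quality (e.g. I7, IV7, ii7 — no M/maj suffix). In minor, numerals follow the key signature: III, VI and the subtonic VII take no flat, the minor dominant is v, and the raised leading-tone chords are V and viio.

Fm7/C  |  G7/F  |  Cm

iv43 - V42 - i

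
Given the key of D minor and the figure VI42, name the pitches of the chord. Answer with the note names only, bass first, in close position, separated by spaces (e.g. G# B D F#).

In D minor, scale degree 6 is Bb, and the diatonic chord built there is a major seventh chord.
That chord is spelled Bb-D-F-A.
With the 42 figure the chord is in third inversion; from the bass A upward in close position it reads A-Bb-D-F.

A Bb D F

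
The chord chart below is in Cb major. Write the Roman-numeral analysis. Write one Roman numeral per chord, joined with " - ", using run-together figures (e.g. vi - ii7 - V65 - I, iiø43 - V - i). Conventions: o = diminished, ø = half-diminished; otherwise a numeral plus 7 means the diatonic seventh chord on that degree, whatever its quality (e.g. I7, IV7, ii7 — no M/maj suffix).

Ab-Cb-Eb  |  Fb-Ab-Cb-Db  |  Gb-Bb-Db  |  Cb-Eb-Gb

Ab-Cb-Eb: minor triad on Ab = scale degree 6 → vi.
Fb-Ab-Cb-Db has root Db, degree 2 in Cb major, so ii65.
Gb-Bb-Db: root Gb is the dominant; major triad there is V.
Cb-Eb-Gb has root Cb, degree 1 in Cb major, so I.

vi - ii65 - V - I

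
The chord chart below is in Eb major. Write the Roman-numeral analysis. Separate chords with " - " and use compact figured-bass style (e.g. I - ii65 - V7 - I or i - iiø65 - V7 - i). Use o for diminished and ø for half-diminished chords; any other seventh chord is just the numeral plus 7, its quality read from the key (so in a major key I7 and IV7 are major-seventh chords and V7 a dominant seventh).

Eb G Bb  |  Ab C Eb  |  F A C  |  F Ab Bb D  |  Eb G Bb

I - IV - V/V - V43 - I

Eb-G-Bb: root Eb is the tonic; major triad there is I.
Ab-C-Eb: root Ab is the subdominant; major triad there is IV.
F-A-C: chromatic; F is V of V, so V/V.
F-Ab-Bb-D: dominant seventh chord on Bb = scale degree 5 → V43.
Eb-G-Bb: root Eb is the tonic; major triad there is I.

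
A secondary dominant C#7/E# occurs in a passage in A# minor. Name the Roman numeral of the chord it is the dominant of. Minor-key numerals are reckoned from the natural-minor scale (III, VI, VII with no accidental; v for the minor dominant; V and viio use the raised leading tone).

The chord is a dominant seventh chord on C#.
A dominant resolves down a perfect fifth: C# → F#. In A# minor, F# is scale degree 6, i.e. VI.

VI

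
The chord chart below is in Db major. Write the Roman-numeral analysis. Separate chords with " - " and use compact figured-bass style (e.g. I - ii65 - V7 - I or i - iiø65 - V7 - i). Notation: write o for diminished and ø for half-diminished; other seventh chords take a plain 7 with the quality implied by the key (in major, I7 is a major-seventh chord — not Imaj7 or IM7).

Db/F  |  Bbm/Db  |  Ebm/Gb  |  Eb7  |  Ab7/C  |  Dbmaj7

Db/F: major triad on Db = scale degree 1 → I6.
Bbm/Db: root Bb is the submediant; minor triad there is vi6.
Ebm/Gb has root Eb, degree 2 in Db major, so ii6.
Eb7 is the secondary dominant of V (dominant seventh chord on Eb): V7/V.
Ab7/C has root Ab, degree 5 in Db major, so V65.
Dbmaj7: root Db is the tonic; major seventh chord there is I7.

I6 - vi6 - ii6 - V7/V - V65 - I7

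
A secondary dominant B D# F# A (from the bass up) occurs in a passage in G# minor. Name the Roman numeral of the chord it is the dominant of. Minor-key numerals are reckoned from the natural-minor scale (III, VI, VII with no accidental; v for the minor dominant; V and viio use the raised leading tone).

VI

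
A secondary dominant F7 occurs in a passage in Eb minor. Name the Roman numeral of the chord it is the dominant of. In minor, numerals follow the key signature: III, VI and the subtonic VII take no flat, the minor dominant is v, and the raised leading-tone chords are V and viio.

V

The chord is a dominant seventh chord on F.
A dominant resolves down a perfect fifth: F → Bb. In Eb minor, Bb is scale degree 5, i.e. V.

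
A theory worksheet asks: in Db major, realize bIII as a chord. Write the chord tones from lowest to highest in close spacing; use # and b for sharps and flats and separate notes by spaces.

Fb Ab Cb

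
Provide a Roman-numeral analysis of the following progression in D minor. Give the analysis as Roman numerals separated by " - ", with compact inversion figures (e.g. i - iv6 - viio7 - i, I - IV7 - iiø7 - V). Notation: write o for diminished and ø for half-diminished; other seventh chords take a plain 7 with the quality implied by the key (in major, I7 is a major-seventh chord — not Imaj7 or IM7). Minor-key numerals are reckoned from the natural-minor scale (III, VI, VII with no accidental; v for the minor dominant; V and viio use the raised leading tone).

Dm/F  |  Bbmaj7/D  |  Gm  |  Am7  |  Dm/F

Dm/F: minor triad on D = scale degree 1 → i6.
Bbmaj7/D: root Bb is the submediant; major seventh chord there is VI65.
Gm has root G, degree 4 in D minor, so iv.
Am7: root A is the dominant; minor seventh chord there is v7.
Dm/F: minor triad on D = scale degree 1 → i6.

i6 - VI65 - iv - v7 - i6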